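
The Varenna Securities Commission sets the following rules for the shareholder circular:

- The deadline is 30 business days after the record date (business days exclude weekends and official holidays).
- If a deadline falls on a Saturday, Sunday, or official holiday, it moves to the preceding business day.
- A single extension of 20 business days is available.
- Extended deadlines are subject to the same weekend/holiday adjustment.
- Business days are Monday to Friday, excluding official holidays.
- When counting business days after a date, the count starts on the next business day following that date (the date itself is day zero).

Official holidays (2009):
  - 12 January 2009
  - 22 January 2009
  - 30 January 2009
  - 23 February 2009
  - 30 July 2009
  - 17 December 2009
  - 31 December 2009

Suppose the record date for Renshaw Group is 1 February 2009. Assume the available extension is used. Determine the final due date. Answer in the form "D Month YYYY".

Starting the day after 1 February 2009 and counting 30 business days lands on 16 March 2009.
16 March 2009 falls on a Monday, which is a business day, so no adjustment is needed.
Counting 20 further business days from 16 March 2009 reaches 13 April 2009.
13 April 2009 falls on a Monday, which is a business day, so no adjustment is needed.
The final due date is 13 April 2009.

13 April 2009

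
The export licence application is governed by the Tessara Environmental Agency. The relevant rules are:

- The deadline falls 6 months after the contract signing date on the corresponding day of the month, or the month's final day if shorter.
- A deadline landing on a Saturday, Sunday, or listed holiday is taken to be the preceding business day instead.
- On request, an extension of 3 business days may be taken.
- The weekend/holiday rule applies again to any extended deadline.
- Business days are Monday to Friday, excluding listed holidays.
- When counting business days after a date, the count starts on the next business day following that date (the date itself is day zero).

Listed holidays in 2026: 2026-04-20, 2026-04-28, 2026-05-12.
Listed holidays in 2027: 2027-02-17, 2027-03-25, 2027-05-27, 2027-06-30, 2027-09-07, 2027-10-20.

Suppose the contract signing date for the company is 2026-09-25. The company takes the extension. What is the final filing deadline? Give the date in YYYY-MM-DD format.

6 months from 2026-09-25 is 2027-03-25.
Because 2027-03-25 is a listed holiday, the deadline becomes 2027-03-24 (Wednesday).
Counting 3 further business days from 2027-03-24 reaches 2027-03-30.
2027-03-30 falls on a Tuesday, which is a business day, so no adjustment is needed.
The final due date is 2027-03-30.

2027-03-30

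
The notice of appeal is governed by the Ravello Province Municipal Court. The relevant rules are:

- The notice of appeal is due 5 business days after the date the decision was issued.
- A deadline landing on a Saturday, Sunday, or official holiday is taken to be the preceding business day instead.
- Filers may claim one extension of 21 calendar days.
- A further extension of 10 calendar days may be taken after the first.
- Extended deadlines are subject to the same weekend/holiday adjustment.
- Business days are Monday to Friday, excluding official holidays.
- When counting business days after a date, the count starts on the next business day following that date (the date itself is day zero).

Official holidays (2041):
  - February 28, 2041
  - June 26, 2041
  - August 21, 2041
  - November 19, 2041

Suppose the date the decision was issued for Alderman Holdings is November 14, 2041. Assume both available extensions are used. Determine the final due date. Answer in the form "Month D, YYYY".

Counting 5 business days after November 14, 2041 (skipping weekends and listed holidays) reaches November 22, 2041.
Since November 22, 2041 is a Friday and not a holiday, the date is unchanged.
The 21-calendar-day extension moves the deadline from November 22, 2041 to December 13, 2041.
December 13, 2041 (Friday) is already a business day.
Add the 10 calendar-day extension to December 13, 2041: December 23, 2041.
December 23, 2041 is a Monday and not a listed holiday, so it stands.
Deadline: December 23, 2041.

December 23, 2041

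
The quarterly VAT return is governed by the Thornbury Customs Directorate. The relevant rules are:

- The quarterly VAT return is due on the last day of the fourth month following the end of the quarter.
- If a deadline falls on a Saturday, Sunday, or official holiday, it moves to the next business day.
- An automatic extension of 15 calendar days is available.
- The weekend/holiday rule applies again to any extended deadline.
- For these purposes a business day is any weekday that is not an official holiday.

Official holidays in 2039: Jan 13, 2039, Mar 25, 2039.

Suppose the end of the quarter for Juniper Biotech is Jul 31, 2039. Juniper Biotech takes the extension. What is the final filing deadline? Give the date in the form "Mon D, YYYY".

The fourth month after Jul 31, 2039 is November 2039, whose last day is Nov 30, 2039.
Since Nov 30, 2039 is a Wednesday and not a holiday, the date is unchanged.
Add the 15 calendar-day extension to Nov 30, 2039: Dec 15, 2039.
Dec 15, 2039 is a Thursday and not a listed holiday, so it stands.
Final deadline: Dec 15, 2039.

Dec 15, 2039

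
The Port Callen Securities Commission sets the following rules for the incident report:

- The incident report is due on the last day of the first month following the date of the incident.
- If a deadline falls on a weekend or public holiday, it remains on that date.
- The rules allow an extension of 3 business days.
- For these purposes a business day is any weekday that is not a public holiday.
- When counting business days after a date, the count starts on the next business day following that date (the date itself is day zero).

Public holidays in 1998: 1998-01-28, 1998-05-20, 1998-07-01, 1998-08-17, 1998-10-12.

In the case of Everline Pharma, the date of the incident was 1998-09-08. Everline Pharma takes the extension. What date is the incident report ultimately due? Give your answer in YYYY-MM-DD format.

1 month after 1998-09-08 falls in October 1998; the last day of that month is 1998-10-31.
1998-10-31 falls on a Saturday. The rules make no weekend/holiday allowance, so it remains 1998-10-31.
The 3-business-day extension runs from 1998-10-31 to 1998-11-04.
1998-11-04 is a Wednesday; no weekend or holiday adjustment applies.
Final deadline: 1998-11-04.

1998-11-04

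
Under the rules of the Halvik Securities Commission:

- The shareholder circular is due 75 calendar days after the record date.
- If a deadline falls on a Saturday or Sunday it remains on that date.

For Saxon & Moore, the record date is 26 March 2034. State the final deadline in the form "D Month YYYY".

9 June 2034

From 26 March 2034, 75 calendar days later is 9 June 2034.
9 June 2034 is a Friday; no weekend or holiday adjustment applies.
So the filing is due 9 June 2034.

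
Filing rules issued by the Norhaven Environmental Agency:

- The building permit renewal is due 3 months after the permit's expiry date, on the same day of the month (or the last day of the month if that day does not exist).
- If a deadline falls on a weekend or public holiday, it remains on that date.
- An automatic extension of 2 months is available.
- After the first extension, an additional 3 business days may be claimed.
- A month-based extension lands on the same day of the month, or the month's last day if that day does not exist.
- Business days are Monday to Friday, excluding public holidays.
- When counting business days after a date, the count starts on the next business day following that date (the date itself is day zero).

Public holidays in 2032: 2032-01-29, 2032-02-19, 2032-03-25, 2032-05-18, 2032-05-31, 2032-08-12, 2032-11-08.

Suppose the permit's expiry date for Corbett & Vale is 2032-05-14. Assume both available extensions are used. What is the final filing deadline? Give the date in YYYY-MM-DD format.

2032-10-19

3 months after 2032-05-14, on the same day of the month, is 2032-08-14.
2032-08-14 is a Saturday; no weekend or holiday adjustment applies.
The 2 months extension carries 2032-08-14 to 2032-10-14.
2032-10-14 is a Thursday; no weekend or holiday adjustment applies.
Counting 3 further business days from 2032-10-14 reaches 2032-10-19.
2032-10-19 falls on a Tuesday. The rules make no weekend/holiday allowance, so it remains 2032-10-19.
So the filing is due 2032-10-19.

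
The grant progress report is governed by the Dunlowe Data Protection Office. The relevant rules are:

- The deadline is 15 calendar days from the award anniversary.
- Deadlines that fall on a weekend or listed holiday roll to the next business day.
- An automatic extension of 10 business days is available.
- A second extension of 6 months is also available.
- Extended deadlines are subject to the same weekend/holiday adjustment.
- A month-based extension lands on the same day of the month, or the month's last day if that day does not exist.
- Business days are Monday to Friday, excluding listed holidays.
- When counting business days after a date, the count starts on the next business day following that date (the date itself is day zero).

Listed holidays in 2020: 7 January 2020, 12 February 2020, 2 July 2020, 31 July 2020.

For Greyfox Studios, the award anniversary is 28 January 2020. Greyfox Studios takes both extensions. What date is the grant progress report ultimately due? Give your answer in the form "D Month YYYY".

Trigger date 28 January 2020 + 15 calendar days = 12 February 2020.
12 February 2020 is a listed holiday, so it moves to the next business day, 13 February 2020 (Thursday).
Applying the 10-business-day extension: 10 business days after 13 February 2020 is 27 February 2020.
27 February 2020 falls on a Thursday, which is a business day, so no adjustment is needed.
The 6 months extension carries 27 February 2020 to 27 August 2020.
27 August 2020 falls on a Thursday, which is a business day, so no adjustment is needed.
So the filing is due 27 August 2020.

27 August 2020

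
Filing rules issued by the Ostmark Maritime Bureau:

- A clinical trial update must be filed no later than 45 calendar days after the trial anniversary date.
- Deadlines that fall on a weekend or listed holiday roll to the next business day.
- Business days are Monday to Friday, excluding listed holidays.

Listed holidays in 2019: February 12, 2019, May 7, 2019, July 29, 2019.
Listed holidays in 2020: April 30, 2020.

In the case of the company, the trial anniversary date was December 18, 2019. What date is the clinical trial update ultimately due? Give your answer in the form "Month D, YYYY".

February 3, 2020

Adding 45 calendar days to December 18, 2019 gives February 1, 2020.
Because February 1, 2020 is a Saturday, the deadline becomes February 3, 2020 (Monday).
So the filing is due February 3, 2020.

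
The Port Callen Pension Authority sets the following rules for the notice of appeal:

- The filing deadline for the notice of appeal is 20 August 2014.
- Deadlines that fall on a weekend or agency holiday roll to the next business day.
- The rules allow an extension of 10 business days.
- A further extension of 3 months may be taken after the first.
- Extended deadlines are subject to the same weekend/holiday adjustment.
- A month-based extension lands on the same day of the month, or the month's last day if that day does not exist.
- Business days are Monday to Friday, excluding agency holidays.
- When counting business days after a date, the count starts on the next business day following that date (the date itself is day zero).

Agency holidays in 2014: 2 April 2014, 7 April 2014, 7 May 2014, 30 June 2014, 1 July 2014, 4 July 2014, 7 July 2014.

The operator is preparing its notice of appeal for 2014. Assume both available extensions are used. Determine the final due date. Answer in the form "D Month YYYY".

3 December 2014

Start from the fixed due date, 20 August 2014.
Since 20 August 2014 is a Wednesday and not a holiday, the date is unchanged.
Applying the 10-business-day extension: 10 business days after 20 August 2014 is 3 September 2014.
3 September 2014 (Wednesday) is already a business day.
Add 3 months to 3 September 2014: 3 December 2014.
3 December 2014 falls on a Wednesday, which is a business day, so no adjustment is needed.
The final due date is 3 December 2014.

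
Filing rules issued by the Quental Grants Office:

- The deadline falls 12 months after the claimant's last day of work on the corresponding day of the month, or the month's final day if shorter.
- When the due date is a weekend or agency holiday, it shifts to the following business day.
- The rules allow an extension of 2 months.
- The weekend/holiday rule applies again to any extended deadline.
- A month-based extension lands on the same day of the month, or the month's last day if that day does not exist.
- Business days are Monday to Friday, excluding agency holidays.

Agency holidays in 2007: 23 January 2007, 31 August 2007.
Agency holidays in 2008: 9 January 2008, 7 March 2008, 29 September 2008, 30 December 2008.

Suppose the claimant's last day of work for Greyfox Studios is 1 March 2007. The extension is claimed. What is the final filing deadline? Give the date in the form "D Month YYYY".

5 May 2008

12 months from 1 March 2007 is 1 March 2008.
1 March 2008 falls on a Saturday. Rolling to the next business day gives 3 March 2008, a Monday.
Add 2 months to 3 March 2008: 3 May 2008.
3 May 2008 falls on a Saturday. Rolling to the next business day gives 5 May 2008, a Monday.
The final due date is 5 May 2008.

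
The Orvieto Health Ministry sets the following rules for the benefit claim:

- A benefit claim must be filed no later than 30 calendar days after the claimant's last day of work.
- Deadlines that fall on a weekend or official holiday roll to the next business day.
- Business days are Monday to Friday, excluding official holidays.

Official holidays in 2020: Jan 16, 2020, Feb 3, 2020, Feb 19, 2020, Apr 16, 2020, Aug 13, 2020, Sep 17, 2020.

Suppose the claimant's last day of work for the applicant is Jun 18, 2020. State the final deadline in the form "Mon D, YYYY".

Adding 30 calendar days to Jun 18, 2020 gives Jul 18, 2020.
Jul 18, 2020 is a Saturday; the next business day is Jul 20, 2020 (Monday).
Deadline: Jul 20, 2020.

Jul 20, 2020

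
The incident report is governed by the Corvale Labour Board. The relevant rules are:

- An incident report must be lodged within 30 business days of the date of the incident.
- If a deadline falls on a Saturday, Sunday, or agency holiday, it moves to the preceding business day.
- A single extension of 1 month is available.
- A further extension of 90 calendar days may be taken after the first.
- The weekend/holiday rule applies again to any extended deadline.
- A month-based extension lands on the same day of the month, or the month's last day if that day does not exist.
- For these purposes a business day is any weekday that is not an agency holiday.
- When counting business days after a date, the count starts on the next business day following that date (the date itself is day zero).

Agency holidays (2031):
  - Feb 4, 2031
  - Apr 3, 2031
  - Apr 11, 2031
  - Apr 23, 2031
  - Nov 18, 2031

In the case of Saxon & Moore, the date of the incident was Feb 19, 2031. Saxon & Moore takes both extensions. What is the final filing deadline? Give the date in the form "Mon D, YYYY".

30 business days after Feb 19, 2031, excluding weekends and holidays, is Apr 2, 2031.
Apr 2, 2031 is a Wednesday and not a listed holiday, so it stands.
The 1 month extension carries Apr 2, 2031 to May 2, 2031.
May 2, 2031 (Friday) is already a business day.
Applying the 90-calendar-day extension: May 2, 2031 + 90 days = Jul 31, 2031.
Since Jul 31, 2031 is a Thursday and not a holiday, the date is unchanged.
Deadline: Jul 31, 2031.

Jul 31, 2031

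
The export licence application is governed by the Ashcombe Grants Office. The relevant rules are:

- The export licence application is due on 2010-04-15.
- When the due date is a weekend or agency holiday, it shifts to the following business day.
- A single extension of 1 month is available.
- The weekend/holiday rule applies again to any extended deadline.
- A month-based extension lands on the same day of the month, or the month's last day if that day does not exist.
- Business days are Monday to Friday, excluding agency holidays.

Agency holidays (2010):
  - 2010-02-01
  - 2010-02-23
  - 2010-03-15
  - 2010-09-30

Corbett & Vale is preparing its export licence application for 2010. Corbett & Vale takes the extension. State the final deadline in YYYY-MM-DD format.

2010-05-17

The stated deadline is 2010-04-15.
2010-04-15 is a Thursday and not a listed holiday, so it stands.
The 1 month extension carries 2010-04-15 to 2010-05-15.
2010-05-15 falls on a Saturday. Rolling to the next business day gives 2010-05-17, a Monday.
Final deadline: 2010-05-17.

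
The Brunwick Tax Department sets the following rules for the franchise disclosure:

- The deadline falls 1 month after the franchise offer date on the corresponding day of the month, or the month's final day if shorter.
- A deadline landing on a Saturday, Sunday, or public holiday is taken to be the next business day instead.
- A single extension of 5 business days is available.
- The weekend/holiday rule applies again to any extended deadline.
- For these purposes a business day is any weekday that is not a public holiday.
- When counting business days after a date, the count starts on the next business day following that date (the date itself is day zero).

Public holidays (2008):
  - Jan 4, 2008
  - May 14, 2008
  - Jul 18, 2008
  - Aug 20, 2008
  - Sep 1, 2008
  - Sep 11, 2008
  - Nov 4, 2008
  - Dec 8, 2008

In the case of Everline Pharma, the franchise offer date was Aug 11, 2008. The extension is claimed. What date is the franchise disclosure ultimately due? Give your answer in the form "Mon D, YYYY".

1 month from Aug 11, 2008 is Sep 11, 2008.
Sep 11, 2008 falls on a listed holiday. Rolling to the next business day gives Sep 12, 2008, a Friday.
Applying the 5-business-day extension: 5 business days after Sep 12, 2008 is Sep 19, 2008.
Sep 19, 2008 is a Friday and not a listed holiday, so it stands.
Deadline: Sep 19, 2008.

Sep 19, 2008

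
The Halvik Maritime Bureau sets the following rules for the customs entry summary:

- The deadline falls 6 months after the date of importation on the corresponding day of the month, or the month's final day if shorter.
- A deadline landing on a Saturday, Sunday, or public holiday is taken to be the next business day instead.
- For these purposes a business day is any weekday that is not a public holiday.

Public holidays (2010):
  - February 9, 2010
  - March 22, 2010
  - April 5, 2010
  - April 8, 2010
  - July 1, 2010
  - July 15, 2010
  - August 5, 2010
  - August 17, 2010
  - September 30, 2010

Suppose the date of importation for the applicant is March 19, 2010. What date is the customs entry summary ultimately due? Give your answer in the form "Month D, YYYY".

6 months after March 19, 2010, on the same day of the month, is September 19, 2010.
September 19, 2010 falls on a Sunday. Rolling to the next business day gives September 20, 2010, a Monday.
The final due date is September 20, 2010.

September 20, 2010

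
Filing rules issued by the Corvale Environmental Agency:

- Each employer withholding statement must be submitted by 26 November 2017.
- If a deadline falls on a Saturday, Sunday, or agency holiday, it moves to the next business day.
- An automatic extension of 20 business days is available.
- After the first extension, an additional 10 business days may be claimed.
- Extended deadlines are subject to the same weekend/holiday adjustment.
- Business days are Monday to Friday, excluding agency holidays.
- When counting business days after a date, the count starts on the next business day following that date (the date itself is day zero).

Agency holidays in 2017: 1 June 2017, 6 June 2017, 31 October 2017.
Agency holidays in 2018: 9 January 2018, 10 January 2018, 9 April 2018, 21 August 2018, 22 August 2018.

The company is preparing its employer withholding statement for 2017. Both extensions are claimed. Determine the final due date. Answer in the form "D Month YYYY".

8 January 2018

The stated deadline is 26 November 2017.
26 November 2017 falls on a Sunday. Rolling to the next business day gives 27 November 2017, a Monday.
Counting 20 further business days from 27 November 2017 reaches 25 December 2017.
25 December 2017 (Monday) is already a business day.
Applying the 10-business-day extension: 10 business days after 25 December 2017 is 8 January 2018.
8 January 2018 (Monday) is already a business day.
So the filing is due 8 January 2018.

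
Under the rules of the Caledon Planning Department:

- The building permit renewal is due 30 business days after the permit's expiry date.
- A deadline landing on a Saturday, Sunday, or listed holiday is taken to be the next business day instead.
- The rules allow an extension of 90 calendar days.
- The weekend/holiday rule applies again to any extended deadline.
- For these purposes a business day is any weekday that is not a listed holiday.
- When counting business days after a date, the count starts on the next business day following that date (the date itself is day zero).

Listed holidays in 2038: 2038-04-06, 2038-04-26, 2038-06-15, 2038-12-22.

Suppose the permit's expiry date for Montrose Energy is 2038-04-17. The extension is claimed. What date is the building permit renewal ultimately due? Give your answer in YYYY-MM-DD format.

2038-08-30

Counting 30 business days after 2038-04-17 (skipping weekends and listed holidays) reaches 2038-05-31.
2038-05-31 is a Monday and not a listed holiday, so it stands.
Add the 90 calendar-day extension to 2038-05-31: 2038-08-29.
2038-08-29 is a Sunday, so it moves to the next business day, 2038-08-30 (Monday).
Final deadline: 2038-08-30.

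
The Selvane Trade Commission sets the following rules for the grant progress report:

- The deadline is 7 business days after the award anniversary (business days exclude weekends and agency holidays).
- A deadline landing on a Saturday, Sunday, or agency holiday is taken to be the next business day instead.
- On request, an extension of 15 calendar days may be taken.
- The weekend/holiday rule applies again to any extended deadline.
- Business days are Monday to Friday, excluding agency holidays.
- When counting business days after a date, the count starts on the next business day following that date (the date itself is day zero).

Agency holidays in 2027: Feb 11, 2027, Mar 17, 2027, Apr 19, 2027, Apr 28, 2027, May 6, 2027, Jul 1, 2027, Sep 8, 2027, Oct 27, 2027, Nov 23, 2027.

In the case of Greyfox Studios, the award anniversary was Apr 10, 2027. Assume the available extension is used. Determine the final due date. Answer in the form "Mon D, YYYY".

Counting 7 business days after Apr 10, 2027 (skipping weekends and listed holidays) reaches Apr 21, 2027.
Apr 21, 2027 falls on a Wednesday, which is a business day, so no adjustment is needed.
Add the 15 calendar-day extension to Apr 21, 2027: May 6, 2027.
May 6, 2027 is a listed holiday, so it moves to the next business day, May 7, 2027 (Friday).
The final due date is May 7, 2027.

May 7, 2027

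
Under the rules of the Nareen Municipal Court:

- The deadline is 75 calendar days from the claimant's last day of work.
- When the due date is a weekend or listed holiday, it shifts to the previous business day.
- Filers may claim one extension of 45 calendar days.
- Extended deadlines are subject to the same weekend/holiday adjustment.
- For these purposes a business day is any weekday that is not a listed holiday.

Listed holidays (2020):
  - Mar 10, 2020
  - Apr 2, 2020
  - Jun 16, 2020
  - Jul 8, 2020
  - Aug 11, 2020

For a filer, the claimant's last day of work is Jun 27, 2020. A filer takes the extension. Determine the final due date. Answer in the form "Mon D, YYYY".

Trigger date Jun 27, 2020 + 75 calendar days = Sep 10, 2020.
Since Sep 10, 2020 is a Thursday and not a holiday, the date is unchanged.
With the 45-day extension, Sep 10, 2020 becomes Oct 25, 2020.
Oct 25, 2020 is a Sunday, so it moves to the preceding business day, Oct 23, 2020 (Friday).
So the filing is due Oct 23, 2020.

Oct 23, 2020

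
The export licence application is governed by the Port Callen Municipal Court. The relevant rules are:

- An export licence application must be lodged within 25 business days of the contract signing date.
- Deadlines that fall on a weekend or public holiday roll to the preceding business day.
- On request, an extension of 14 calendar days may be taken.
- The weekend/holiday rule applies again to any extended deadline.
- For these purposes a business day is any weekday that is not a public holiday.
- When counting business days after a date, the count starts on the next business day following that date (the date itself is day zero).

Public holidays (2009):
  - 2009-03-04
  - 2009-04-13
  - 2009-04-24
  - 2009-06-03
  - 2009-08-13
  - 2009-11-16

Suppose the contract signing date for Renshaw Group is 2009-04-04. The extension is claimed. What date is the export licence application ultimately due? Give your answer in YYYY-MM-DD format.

25 business days after 2009-04-04, excluding weekends and holidays, is 2009-05-12.
2009-05-12 falls on a Tuesday, which is a business day, so no adjustment is needed.
With the 14-day extension, 2009-05-12 becomes 2009-05-26.
2009-05-26 falls on a Tuesday, which is a business day, so no adjustment is needed.
Final deadline: 2009-05-26.

2009-05-26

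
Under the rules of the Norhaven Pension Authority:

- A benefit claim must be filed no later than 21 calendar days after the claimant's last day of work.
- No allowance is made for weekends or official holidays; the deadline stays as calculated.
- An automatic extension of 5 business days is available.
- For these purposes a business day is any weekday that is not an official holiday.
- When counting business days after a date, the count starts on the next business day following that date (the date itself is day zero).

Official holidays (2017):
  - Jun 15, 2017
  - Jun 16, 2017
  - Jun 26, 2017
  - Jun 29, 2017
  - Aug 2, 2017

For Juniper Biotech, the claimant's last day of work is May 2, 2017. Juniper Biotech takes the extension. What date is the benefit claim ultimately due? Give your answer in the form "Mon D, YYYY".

May 30, 2017

Adding 21 calendar days to May 2, 2017 gives May 23, 2017.
May 23, 2017 is a Tuesday; no weekend or holiday adjustment applies.
Counting 5 further business days from May 23, 2017 reaches May 30, 2017.
No adjustment is made for weekends or holidays, so May 30, 2017 stands.
Deadline: May 30, 2017.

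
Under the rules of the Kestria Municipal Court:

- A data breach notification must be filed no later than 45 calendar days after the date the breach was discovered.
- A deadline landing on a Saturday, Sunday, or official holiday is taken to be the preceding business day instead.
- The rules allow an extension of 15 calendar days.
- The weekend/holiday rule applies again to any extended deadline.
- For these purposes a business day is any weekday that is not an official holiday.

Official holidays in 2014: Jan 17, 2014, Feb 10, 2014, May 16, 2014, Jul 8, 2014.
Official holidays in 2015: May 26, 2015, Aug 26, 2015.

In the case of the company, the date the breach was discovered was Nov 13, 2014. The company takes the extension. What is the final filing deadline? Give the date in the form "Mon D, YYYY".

Jan 9, 2015

Trigger date Nov 13, 2014 + 45 calendar days = Dec 28, 2014.
Dec 28, 2014 is a Sunday; the preceding business day is Dec 26, 2014 (Friday).
Applying the 15-calendar-day extension: Dec 26, 2014 + 15 days = Jan 10, 2015.
Jan 10, 2015 falls on a Saturday. Rolling to the preceding business day gives Jan 9, 2015, a Friday.
Deadline: Jan 9, 2015.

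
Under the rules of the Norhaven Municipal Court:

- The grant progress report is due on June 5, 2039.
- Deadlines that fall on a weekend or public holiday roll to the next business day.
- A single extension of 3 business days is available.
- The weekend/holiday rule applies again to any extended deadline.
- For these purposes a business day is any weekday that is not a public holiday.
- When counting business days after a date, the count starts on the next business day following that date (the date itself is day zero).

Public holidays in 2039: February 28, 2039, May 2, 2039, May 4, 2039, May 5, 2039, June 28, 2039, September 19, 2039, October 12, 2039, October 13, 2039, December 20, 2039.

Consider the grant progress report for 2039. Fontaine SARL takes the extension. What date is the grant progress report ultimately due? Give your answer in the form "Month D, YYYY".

June 9, 2039

Start from the fixed due date, June 5, 2039.
June 5, 2039 is a Sunday, so it moves to the next business day, June 6, 2039 (Monday).
Counting 3 further business days from June 6, 2039 reaches June 9, 2039.
June 9, 2039 (Thursday) is already a business day.
Final deadline: June 9, 2039.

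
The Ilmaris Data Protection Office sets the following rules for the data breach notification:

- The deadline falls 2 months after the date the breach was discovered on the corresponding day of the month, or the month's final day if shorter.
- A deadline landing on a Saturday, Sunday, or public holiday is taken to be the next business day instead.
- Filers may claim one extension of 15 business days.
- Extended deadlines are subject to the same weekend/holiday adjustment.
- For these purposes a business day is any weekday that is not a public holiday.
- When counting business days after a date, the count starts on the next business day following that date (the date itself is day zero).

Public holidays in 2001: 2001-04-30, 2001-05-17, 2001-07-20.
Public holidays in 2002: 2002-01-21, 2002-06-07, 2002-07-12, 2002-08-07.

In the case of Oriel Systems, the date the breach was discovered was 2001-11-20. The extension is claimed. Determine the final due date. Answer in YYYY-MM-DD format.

2 months after 2001-11-20, on the same day of the month, is 2002-01-20.
Because 2002-01-20 is a Sunday, the deadline becomes 2002-01-22 (Tuesday).
Counting 15 further business days from 2002-01-22 reaches 2002-02-12.
2002-02-12 (Tuesday) is already a business day.
So the filing is due 2002-02-12.

2002-02-12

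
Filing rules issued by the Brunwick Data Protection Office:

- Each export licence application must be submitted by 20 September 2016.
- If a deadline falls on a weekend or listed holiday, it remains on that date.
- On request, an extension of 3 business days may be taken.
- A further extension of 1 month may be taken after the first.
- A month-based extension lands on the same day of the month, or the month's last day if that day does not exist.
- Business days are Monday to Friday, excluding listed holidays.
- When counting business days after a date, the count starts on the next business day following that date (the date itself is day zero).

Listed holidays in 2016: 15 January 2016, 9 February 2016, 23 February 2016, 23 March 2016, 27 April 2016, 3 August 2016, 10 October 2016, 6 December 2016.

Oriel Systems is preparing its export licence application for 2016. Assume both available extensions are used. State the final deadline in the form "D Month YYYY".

23 October 2016

The stated deadline is 20 September 2016.
20 September 2016 falls on a Tuesday. The rules make no weekend/holiday allowance, so it remains 20 September 2016.
Counting 3 further business days from 20 September 2016 reaches 23 September 2016.
No adjustment is made for weekends or holidays, so 23 September 2016 stands.
Applying the 1 month extension: 1 month after 23 September 2016 is 23 October 2016.
23 October 2016 falls on a Sunday. The rules make no weekend/holiday allowance, so it remains 23 October 2016.
Deadline: 23 October 2016.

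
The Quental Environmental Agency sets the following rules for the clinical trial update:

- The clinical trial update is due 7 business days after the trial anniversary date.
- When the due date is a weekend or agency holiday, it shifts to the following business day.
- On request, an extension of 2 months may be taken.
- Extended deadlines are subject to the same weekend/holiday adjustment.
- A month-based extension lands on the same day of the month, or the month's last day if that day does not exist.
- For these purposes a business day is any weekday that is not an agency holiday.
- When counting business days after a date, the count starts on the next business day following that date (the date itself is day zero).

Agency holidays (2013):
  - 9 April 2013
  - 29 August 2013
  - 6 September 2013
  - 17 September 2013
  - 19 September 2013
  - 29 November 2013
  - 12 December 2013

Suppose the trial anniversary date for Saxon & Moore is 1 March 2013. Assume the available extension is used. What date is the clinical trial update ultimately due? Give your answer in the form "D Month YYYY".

13 May 2013

7 business days after 1 March 2013, excluding weekends and holidays, is 12 March 2013.
Since 12 March 2013 is a Tuesday and not a holiday, the date is unchanged.
Add 2 months to 12 March 2013: 12 May 2013.
12 May 2013 is a Sunday, so it moves to the next business day, 13 May 2013 (Monday).
So the filing is due 13 May 2013.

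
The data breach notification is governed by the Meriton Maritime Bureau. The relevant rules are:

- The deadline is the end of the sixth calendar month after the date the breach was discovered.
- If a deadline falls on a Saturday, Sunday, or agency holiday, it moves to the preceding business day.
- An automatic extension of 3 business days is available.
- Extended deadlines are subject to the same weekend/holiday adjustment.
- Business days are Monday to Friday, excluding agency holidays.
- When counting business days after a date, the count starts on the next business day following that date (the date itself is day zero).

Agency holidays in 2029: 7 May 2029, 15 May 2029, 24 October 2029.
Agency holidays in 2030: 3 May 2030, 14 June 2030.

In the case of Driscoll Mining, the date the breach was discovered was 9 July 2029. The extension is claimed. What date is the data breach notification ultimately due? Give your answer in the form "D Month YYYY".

6 months after 9 July 2029 falls in January 2030; the last day of that month is 31 January 2030.
31 January 2030 is a Thursday and not a listed holiday, so it stands.
The 3-business-day extension runs from 31 January 2030 to 5 February 2030.
5 February 2030 (Tuesday) is already a business day.
Deadline: 5 February 2030.

5 February 2030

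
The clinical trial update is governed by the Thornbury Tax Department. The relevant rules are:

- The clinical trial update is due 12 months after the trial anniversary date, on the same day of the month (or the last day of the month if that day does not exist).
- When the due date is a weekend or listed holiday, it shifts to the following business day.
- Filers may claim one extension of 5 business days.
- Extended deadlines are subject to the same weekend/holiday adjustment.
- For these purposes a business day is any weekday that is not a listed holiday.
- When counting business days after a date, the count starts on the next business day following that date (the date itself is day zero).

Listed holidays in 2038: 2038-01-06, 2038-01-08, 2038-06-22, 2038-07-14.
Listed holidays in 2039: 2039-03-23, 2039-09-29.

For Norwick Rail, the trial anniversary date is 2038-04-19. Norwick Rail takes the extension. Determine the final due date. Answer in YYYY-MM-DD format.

12 months from 2038-04-19 is 2039-04-19.
2039-04-19 falls on a Tuesday, which is a business day, so no adjustment is needed.
The 5-business-day extension runs from 2039-04-19 to 2039-04-26.
Since 2039-04-26 is a Tuesday and not a holiday, the date is unchanged.
The final due date is 2039-04-26.

2039-04-26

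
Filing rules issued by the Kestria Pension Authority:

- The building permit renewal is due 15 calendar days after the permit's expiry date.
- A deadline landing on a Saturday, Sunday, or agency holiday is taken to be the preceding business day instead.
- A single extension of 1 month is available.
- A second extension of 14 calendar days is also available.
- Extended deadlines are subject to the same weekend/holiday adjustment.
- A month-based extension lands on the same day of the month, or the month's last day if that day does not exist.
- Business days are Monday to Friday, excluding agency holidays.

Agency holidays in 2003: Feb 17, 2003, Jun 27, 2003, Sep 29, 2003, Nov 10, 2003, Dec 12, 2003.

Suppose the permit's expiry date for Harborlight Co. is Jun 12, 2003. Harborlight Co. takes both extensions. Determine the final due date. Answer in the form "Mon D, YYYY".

Trigger date Jun 12, 2003 + 15 calendar days = Jun 27, 2003.
Jun 27, 2003 falls on a listed holiday. Rolling to the preceding business day gives Jun 26, 2003, a Thursday.
Applying the 1 month extension: 1 month after Jun 26, 2003 is Jul 26, 2003.
Jul 26, 2003 falls on a Saturday. Rolling to the preceding business day gives Jul 25, 2003, a Friday.
Add the 14 calendar-day extension to Jul 25, 2003: Aug 8, 2003.
Aug 8, 2003 (Friday) is already a business day.
Deadline: Aug 8, 2003.

Aug 8, 2003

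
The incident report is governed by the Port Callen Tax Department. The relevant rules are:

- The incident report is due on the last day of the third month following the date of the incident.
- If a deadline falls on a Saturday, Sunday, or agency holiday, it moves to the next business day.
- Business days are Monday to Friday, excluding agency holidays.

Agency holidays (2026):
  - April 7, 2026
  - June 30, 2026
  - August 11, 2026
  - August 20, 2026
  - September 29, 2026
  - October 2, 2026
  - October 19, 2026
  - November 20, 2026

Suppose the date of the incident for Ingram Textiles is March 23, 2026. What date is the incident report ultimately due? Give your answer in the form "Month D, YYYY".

July 1, 2026

3 months after March 23, 2026 is June 2026; that month ends on June 30, 2026.
Because June 30, 2026 is a listed holiday, the deadline becomes July 1, 2026 (Wednesday).
So the filing is due July 1, 2026.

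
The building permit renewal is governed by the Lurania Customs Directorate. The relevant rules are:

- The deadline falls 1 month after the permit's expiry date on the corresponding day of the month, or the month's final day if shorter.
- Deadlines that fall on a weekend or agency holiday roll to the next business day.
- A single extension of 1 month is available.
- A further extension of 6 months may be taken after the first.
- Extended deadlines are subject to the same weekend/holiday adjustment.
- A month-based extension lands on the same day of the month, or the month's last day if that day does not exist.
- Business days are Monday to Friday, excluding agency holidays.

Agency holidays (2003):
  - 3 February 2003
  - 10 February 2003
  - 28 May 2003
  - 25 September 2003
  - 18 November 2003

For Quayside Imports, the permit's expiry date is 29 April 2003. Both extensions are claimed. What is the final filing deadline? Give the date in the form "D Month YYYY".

30 December 2003

1 month after 29 April 2003, on the same day of the month, is 29 May 2003.
29 May 2003 is a Thursday and not a listed holiday, so it stands.
The 1 month extension carries 29 May 2003 to 29 June 2003.
29 June 2003 is a Sunday; the next business day is 30 June 2003 (Monday).
The 6 months extension carries 30 June 2003 to 30 December 2003.
30 December 2003 (Tuesday) is already a business day.
Final deadline: 30 December 2003.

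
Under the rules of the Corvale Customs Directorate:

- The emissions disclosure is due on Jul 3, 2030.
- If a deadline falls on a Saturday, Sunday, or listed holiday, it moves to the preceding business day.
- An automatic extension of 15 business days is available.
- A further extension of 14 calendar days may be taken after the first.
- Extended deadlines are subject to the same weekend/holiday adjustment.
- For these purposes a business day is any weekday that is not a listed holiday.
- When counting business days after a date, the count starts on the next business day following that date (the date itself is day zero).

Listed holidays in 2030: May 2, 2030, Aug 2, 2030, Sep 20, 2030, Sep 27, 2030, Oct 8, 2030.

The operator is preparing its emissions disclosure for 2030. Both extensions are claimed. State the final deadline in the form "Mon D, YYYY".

The stated deadline is Jul 3, 2030.
Jul 3, 2030 (Wednesday) is already a business day.
Counting 15 further business days from Jul 3, 2030 reaches Jul 24, 2030.
Since Jul 24, 2030 is a Wednesday and not a holiday, the date is unchanged.
Add the 14 calendar-day extension to Jul 24, 2030: Aug 7, 2030.
Aug 7, 2030 is a Wednesday and not a listed holiday, so it stands.
So the filing is due Aug 7, 2030.

Aug 7, 2030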